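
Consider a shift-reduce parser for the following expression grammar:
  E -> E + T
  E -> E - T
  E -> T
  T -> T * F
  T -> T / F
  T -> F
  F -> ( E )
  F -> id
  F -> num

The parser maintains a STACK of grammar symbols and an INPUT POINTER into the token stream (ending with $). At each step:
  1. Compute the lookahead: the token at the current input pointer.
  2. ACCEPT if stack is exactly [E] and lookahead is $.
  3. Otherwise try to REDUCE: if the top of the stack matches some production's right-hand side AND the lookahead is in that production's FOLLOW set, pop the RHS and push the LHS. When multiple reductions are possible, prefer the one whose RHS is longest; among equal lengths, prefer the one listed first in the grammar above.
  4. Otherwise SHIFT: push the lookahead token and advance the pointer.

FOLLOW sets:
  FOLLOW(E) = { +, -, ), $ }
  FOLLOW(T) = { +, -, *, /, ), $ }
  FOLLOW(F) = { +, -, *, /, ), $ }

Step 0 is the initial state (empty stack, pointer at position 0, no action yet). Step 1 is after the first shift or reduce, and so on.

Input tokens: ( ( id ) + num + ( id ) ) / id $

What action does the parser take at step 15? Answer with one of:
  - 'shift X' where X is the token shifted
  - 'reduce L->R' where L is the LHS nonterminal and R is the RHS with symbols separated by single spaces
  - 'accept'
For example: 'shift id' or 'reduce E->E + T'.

Answer: reduce E->E + T

Derivation:
Step 1: shift (. Stack=[(] ptr=1 lookahead=( remaining=[( id ) + num + ( id ) ) / id $]
Step 2: shift (. Stack=[( (] ptr=2 lookahead=id remaining=[id ) + num + ( id ) ) / id $]
Step 3: shift id. Stack=[( ( id] ptr=3 lookahead=) remaining=[) + num + ( id ) ) / id $]
Step 4: reduce F->id. Stack=[( ( F] ptr=3 lookahead=) remaining=[) + num + ( id ) ) / id $]
Step 5: reduce T->F. Stack=[( ( T] ptr=3 lookahead=) remaining=[) + num + ( id ) ) / id $]
Step 6: reduce E->T. Stack=[( ( E] ptr=3 lookahead=) remaining=[) + num + ( id ) ) / id $]
Step 7: shift ). Stack=[( ( E )] ptr=4 lookahead=+ remaining=[+ num + ( id ) ) / id $]
Step 8: reduce F->( E ). Stack=[( F] ptr=4 lookahead=+ remaining=[+ num + ( id ) ) / id $]
Step 9: reduce T->F. Stack=[( T] ptr=4 lookahead=+ remaining=[+ num + ( id ) ) / id $]
Step 10: reduce E->T. Stack=[( E] ptr=4 lookahead=+ remaining=[+ num + ( id ) ) / id $]
Step 11: shift +. Stack=[( E +] ptr=5 lookahead=num remaining=[num + ( id ) ) / id $]
Step 12: shift num. Stack=[( E + num] ptr=6 lookahead=+ remaining=[+ ( id ) ) / id $]
Step 13: reduce F->num. Stack=[( E + F] ptr=6 lookahead=+ remaining=[+ ( id ) ) / id $]
Step 14: reduce T->F. Stack=[( E + T] ptr=6 lookahead=+ remaining=[+ ( id ) ) / id $]
Step 15: reduce E->E + T. Stack=[( E] ptr=6 lookahead=+ remaining=[+ ( id ) ) / id $]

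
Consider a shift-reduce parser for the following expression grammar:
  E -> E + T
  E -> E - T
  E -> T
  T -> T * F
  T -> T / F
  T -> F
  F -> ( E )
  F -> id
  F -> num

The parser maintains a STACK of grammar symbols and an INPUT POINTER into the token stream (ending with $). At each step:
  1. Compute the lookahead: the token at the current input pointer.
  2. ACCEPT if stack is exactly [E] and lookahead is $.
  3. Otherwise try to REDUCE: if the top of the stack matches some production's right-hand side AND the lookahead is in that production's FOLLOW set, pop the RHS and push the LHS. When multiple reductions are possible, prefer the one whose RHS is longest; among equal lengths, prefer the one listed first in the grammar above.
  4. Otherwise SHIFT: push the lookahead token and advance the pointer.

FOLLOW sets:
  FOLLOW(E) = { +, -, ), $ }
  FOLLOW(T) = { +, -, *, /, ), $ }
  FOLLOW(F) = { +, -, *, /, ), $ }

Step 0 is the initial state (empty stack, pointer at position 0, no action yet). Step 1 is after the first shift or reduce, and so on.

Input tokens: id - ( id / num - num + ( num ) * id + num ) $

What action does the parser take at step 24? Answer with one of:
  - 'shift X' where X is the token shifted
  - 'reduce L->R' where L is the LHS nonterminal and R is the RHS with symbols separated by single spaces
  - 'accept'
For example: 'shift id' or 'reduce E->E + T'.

Answer: reduce T->F

Derivation:
Step 1: shift id. Stack=[id] ptr=1 lookahead=- remaining=[- ( id / num - num + ( num ) * id + num ) $]
Step 2: reduce F->id. Stack=[F] ptr=1 lookahead=- remaining=[- ( id / num - num + ( num ) * id + num ) $]
Step 3: reduce T->F. Stack=[T] ptr=1 lookahead=- remaining=[- ( id / num - num + ( num ) * id + num ) $]
Step 4: reduce E->T. Stack=[E] ptr=1 lookahead=- remaining=[- ( id / num - num + ( num ) * id + num ) $]
Step 5: shift -. Stack=[E -] ptr=2 lookahead=( remaining=[( id / num - num + ( num ) * id + num ) $]
Step 6: shift (. Stack=[E - (] ptr=3 lookahead=id remaining=[id / num - num + ( num ) * id + num ) $]
Step 7: shift id. Stack=[E - ( id] ptr=4 lookahead=/ remaining=[/ num - num + ( num ) * id + num ) $]
Step 8: reduce F->id. Stack=[E - ( F] ptr=4 lookahead=/ remaining=[/ num - num + ( num ) * id + num ) $]
Step 9: reduce T->F. Stack=[E - ( T] ptr=4 lookahead=/ remaining=[/ num - num + ( num ) * id + num ) $]
Step 10: shift /. Stack=[E - ( T /] ptr=5 lookahead=num remaining=[num - num + ( num ) * id + num ) $]
Step 11: shift num. Stack=[E - ( T / num] ptr=6 lookahead=- remaining=[- num + ( num ) * id + num ) $]
Step 12: reduce F->num. Stack=[E - ( T / F] ptr=6 lookahead=- remaining=[- num + ( num ) * id + num ) $]
Step 13: reduce T->T / F. Stack=[E - ( T] ptr=6 lookahead=- remaining=[- num + ( num ) * id + num ) $]
Step 14: reduce E->T. Stack=[E - ( E] ptr=6 lookahead=- remaining=[- num + ( num ) * id + num ) $]
Step 15: shift -. Stack=[E - ( E -] ptr=7 lookahead=num remaining=[num + ( num ) * id + num ) $]
Step 16: shift num. Stack=[E - ( E - num] ptr=8 lookahead=+ remaining=[+ ( num ) * id + num ) $]
Step 17: reduce F->num. Stack=[E - ( E - F] ptr=8 lookahead=+ remaining=[+ ( num ) * id + num ) $]
Step 18: reduce T->F. Stack=[E - ( E - T] ptr=8 lookahead=+ remaining=[+ ( num ) * id + num ) $]
Step 19: reduce E->E - T. Stack=[E - ( E] ptr=8 lookahead=+ remaining=[+ ( num ) * id + num ) $]
Step 20: shift +. Stack=[E - ( E +] ptr=9 lookahead=( remaining=[( num ) * id + num ) $]
Step 21: shift (. Stack=[E - ( E + (] ptr=10 lookahead=num remaining=[num ) * id + num ) $]
Step 22: shift num. Stack=[E - ( E + ( num] ptr=11 lookahead=) remaining=[) * id + num ) $]
Step 23: reduce F->num. Stack=[E - ( E + ( F] ptr=11 lookahead=) remaining=[) * id + num ) $]
Step 24: reduce T->F. Stack=[E - ( E + ( T] ptr=11 lookahead=) remaining=[) * id + num ) $]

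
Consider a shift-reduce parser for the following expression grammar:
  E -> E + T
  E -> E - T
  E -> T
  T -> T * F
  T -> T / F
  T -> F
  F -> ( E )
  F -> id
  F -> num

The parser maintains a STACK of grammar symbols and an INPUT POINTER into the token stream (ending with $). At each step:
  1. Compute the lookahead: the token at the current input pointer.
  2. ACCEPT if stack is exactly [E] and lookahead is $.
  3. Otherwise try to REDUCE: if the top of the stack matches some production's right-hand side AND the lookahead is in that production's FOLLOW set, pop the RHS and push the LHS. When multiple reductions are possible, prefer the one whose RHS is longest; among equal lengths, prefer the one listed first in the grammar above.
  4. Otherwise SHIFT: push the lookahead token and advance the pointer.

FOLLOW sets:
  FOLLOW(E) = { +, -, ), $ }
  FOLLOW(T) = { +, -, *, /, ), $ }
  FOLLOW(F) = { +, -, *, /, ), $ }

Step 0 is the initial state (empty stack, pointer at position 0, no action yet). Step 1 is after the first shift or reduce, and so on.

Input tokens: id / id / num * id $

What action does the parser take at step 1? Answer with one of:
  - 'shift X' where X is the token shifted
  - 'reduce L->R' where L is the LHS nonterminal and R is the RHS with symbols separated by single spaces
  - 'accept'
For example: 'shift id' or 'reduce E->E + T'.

Step 1: shift id. Stack=[id] ptr=1 lookahead=/ remaining=[/ id / num * id $]

Answer: shift id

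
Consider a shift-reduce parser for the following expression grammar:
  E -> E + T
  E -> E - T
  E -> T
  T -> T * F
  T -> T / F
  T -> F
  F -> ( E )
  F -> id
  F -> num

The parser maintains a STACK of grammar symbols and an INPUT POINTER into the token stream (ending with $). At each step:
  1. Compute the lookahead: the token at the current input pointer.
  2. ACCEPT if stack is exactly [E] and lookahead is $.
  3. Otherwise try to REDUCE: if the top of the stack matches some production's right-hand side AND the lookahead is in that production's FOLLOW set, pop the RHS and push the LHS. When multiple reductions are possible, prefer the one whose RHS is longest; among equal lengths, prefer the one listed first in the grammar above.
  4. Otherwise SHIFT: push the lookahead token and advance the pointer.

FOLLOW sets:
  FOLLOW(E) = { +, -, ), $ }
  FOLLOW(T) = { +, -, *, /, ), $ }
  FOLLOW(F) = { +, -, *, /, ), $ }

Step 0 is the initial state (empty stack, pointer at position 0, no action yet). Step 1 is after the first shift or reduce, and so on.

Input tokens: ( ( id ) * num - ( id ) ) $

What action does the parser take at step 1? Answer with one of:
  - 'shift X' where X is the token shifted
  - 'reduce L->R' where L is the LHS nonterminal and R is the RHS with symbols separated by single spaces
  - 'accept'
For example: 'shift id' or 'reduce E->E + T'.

Step 1: shift (. Stack=[(] ptr=1 lookahead=( remaining=[( id ) * num - ( id ) ) $]

Answer: shift (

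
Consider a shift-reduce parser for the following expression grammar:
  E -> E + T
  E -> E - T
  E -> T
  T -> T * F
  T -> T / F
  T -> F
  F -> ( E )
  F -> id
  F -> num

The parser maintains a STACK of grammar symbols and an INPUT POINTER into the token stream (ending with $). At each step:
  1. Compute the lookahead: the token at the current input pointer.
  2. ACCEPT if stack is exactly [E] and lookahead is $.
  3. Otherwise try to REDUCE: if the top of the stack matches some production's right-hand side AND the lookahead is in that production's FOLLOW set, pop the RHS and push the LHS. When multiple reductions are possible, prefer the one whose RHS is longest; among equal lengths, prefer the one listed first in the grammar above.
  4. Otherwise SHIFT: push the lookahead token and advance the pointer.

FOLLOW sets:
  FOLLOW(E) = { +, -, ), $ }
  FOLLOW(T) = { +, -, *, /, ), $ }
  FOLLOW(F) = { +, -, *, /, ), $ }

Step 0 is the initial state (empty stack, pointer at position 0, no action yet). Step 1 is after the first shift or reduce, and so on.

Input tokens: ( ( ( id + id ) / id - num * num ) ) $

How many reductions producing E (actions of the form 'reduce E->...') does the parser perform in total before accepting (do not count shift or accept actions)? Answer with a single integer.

Step 1: shift (. Stack=[(] ptr=1 lookahead=( remaining=[( ( id + id ) / id - num * num ) ) $]
Step 2: shift (. Stack=[( (] ptr=2 lookahead=( remaining=[( id + id ) / id - num * num ) ) $]
Step 3: shift (. Stack=[( ( (] ptr=3 lookahead=id remaining=[id + id ) / id - num * num ) ) $]
Step 4: shift id. Stack=[( ( ( id] ptr=4 lookahead=+ remaining=[+ id ) / id - num * num ) ) $]
Step 5: reduce F->id. Stack=[( ( ( F] ptr=4 lookahead=+ remaining=[+ id ) / id - num * num ) ) $]
Step 6: reduce T->F. Stack=[( ( ( T] ptr=4 lookahead=+ remaining=[+ id ) / id - num * num ) ) $]
Step 7: reduce E->T. Stack=[( ( ( E] ptr=4 lookahead=+ remaining=[+ id ) / id - num * num ) ) $]
Step 8: shift +. Stack=[( ( ( E +] ptr=5 lookahead=id remaining=[id ) / id - num * num ) ) $]
Step 9: shift id. Stack=[( ( ( E + id] ptr=6 lookahead=) remaining=[) / id - num * num ) ) $]
Step 10: reduce F->id. Stack=[( ( ( E + F] ptr=6 lookahead=) remaining=[) / id - num * num ) ) $]
Step 11: reduce T->F. Stack=[( ( ( E + T] ptr=6 lookahead=) remaining=[) / id - num * num ) ) $]
Step 12: reduce E->E + T. Stack=[( ( ( E] ptr=6 lookahead=) remaining=[) / id - num * num ) ) $]
Step 13: shift ). Stack=[( ( ( E )] ptr=7 lookahead=/ remaining=[/ id - num * num ) ) $]
Step 14: reduce F->( E ). Stack=[( ( F] ptr=7 lookahead=/ remaining=[/ id - num * num ) ) $]
Step 15: reduce T->F. Stack=[( ( T] ptr=7 lookahead=/ remaining=[/ id - num * num ) ) $]
Step 16: shift /. Stack=[( ( T /] ptr=8 lookahead=id remaining=[id - num * num ) ) $]
Step 17: shift id. Stack=[( ( T / id] ptr=9 lookahead=- remaining=[- num * num ) ) $]
Step 18: reduce F->id. Stack=[( ( T / F] ptr=9 lookahead=- remaining=[- num * num ) ) $]
Step 19: reduce T->T / F. Stack=[( ( T] ptr=9 lookahead=- remaining=[- num * num ) ) $]
Step 20: reduce E->T. Stack=[( ( E] ptr=9 lookahead=- remaining=[- num * num ) ) $]
Step 21: shift -. Stack=[( ( E -] ptr=10 lookahead=num remaining=[num * num ) ) $]
Step 22: shift num. Stack=[( ( E - num] ptr=11 lookahead=* remaining=[* num ) ) $]
Step 23: reduce F->num. Stack=[( ( E - F] ptr=11 lookahead=* remaining=[* num ) ) $]
Step 24: reduce T->F. Stack=[( ( E - T] ptr=11 lookahead=* remaining=[* num ) ) $]
Step 25: shift *. Stack=[( ( E - T *] ptr=12 lookahead=num remaining=[num ) ) $]
Step 26: shift num. Stack=[( ( E - T * num] ptr=13 lookahead=) remaining=[) ) $]
Step 27: reduce F->num. Stack=[( ( E - T * F] ptr=13 lookahead=) remaining=[) ) $]
Step 28: reduce T->T * F. Stack=[( ( E - T] ptr=13 lookahead=) remaining=[) ) $]
Step 29: reduce E->E - T. Stack=[( ( E] ptr=13 lookahead=) remaining=[) ) $]
Step 30: shift ). Stack=[( ( E )] ptr=14 lookahead=) remaining=[) $]
Step 31: reduce F->( E ). Stack=[( F] ptr=14 lookahead=) remaining=[) $]
Step 32: reduce T->F. Stack=[( T] ptr=14 lookahead=) remaining=[) $]
Step 33: reduce E->T. Stack=[( E] ptr=14 lookahead=) remaining=[) $]
Step 34: shift ). Stack=[( E )] ptr=15 lookahead=$ remaining=[$]
Step 35: reduce F->( E ). Stack=[F] ptr=15 lookahead=$ remaining=[$]
Step 36: reduce T->F. Stack=[T] ptr=15 lookahead=$ remaining=[$]
Step 37: reduce E->T. Stack=[E] ptr=15 lookahead=$ remaining=[$]
Step 38: accept. Stack=[E] ptr=15 lookahead=$ remaining=[$]

Answer: 6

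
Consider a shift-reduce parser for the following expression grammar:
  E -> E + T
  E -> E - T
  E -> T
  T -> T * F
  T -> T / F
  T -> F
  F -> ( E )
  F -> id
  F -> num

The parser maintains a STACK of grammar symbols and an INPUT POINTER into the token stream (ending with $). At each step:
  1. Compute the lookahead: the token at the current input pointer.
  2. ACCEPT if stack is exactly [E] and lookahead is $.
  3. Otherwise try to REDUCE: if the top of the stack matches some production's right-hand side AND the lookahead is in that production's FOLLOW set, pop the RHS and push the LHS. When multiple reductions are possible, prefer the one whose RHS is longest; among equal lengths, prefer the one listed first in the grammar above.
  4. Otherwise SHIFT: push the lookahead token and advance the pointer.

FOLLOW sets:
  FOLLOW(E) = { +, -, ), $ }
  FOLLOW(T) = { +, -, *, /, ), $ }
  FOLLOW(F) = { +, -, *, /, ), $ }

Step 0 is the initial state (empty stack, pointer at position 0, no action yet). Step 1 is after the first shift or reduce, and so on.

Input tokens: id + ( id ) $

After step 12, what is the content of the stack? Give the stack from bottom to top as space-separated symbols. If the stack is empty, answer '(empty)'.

Step 1: shift id. Stack=[id] ptr=1 lookahead=+ remaining=[+ ( id ) $]
Step 2: reduce F->id. Stack=[F] ptr=1 lookahead=+ remaining=[+ ( id ) $]
Step 3: reduce T->F. Stack=[T] ptr=1 lookahead=+ remaining=[+ ( id ) $]
Step 4: reduce E->T. Stack=[E] ptr=1 lookahead=+ remaining=[+ ( id ) $]
Step 5: shift +. Stack=[E +] ptr=2 lookahead=( remaining=[( id ) $]
Step 6: shift (. Stack=[E + (] ptr=3 lookahead=id remaining=[id ) $]
Step 7: shift id. Stack=[E + ( id] ptr=4 lookahead=) remaining=[) $]
Step 8: reduce F->id. Stack=[E + ( F] ptr=4 lookahead=) remaining=[) $]
Step 9: reduce T->F. Stack=[E + ( T] ptr=4 lookahead=) remaining=[) $]
Step 10: reduce E->T. Stack=[E + ( E] ptr=4 lookahead=) remaining=[) $]
Step 11: shift ). Stack=[E + ( E )] ptr=5 lookahead=$ remaining=[$]
Step 12: reduce F->( E ). Stack=[E + F] ptr=5 lookahead=$ remaining=[$]

Answer: E + F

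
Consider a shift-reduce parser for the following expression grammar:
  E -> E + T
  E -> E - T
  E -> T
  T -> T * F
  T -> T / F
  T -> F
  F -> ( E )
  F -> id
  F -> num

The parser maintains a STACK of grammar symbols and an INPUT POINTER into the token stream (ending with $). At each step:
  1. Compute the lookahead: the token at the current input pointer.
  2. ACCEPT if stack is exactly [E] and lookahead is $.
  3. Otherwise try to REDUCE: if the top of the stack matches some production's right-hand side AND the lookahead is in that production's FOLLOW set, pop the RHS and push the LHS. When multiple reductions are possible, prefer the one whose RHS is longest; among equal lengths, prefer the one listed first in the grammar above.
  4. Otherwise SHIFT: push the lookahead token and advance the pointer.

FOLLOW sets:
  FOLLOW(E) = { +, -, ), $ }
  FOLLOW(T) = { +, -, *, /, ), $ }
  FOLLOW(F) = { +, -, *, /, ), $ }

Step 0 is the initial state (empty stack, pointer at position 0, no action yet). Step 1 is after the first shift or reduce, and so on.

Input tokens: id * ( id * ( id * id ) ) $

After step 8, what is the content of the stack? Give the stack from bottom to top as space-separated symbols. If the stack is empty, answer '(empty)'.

Answer: T * ( T

Derivation:
Step 1: shift id. Stack=[id] ptr=1 lookahead=* remaining=[* ( id * ( id * id ) ) $]
Step 2: reduce F->id. Stack=[F] ptr=1 lookahead=* remaining=[* ( id * ( id * id ) ) $]
Step 3: reduce T->F. Stack=[T] ptr=1 lookahead=* remaining=[* ( id * ( id * id ) ) $]
Step 4: shift *. Stack=[T *] ptr=2 lookahead=( remaining=[( id * ( id * id ) ) $]
Step 5: shift (. Stack=[T * (] ptr=3 lookahead=id remaining=[id * ( id * id ) ) $]
Step 6: shift id. Stack=[T * ( id] ptr=4 lookahead=* remaining=[* ( id * id ) ) $]
Step 7: reduce F->id. Stack=[T * ( F] ptr=4 lookahead=* remaining=[* ( id * id ) ) $]
Step 8: reduce T->F. Stack=[T * ( T] ptr=4 lookahead=* remaining=[* ( id * id ) ) $]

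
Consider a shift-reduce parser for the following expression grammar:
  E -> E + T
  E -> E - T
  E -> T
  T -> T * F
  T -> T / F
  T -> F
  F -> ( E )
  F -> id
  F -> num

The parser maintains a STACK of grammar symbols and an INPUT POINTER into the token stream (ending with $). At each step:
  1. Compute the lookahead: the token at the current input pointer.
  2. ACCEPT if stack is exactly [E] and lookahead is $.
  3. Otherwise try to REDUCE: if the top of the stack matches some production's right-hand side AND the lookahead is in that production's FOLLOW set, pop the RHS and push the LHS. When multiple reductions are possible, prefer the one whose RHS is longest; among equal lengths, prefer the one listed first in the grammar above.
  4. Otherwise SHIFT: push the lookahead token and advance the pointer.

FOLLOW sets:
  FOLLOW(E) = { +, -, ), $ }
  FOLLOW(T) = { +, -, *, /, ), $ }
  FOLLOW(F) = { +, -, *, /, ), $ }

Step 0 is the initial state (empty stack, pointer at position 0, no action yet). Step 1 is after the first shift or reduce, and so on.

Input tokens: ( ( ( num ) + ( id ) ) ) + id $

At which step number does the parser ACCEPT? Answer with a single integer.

Step 1: shift (. Stack=[(] ptr=1 lookahead=( remaining=[( ( num ) + ( id ) ) ) + id $]
Step 2: shift (. Stack=[( (] ptr=2 lookahead=( remaining=[( num ) + ( id ) ) ) + id $]
Step 3: shift (. Stack=[( ( (] ptr=3 lookahead=num remaining=[num ) + ( id ) ) ) + id $]
Step 4: shift num. Stack=[( ( ( num] ptr=4 lookahead=) remaining=[) + ( id ) ) ) + id $]
Step 5: reduce F->num. Stack=[( ( ( F] ptr=4 lookahead=) remaining=[) + ( id ) ) ) + id $]
Step 6: reduce T->F. Stack=[( ( ( T] ptr=4 lookahead=) remaining=[) + ( id ) ) ) + id $]
Step 7: reduce E->T. Stack=[( ( ( E] ptr=4 lookahead=) remaining=[) + ( id ) ) ) + id $]
Step 8: shift ). Stack=[( ( ( E )] ptr=5 lookahead=+ remaining=[+ ( id ) ) ) + id $]
Step 9: reduce F->( E ). Stack=[( ( F] ptr=5 lookahead=+ remaining=[+ ( id ) ) ) + id $]
Step 10: reduce T->F. Stack=[( ( T] ptr=5 lookahead=+ remaining=[+ ( id ) ) ) + id $]
Step 11: reduce E->T. Stack=[( ( E] ptr=5 lookahead=+ remaining=[+ ( id ) ) ) + id $]
Step 12: shift +. Stack=[( ( E +] ptr=6 lookahead=( remaining=[( id ) ) ) + id $]
Step 13: shift (. Stack=[( ( E + (] ptr=7 lookahead=id remaining=[id ) ) ) + id $]
Step 14: shift id. Stack=[( ( E + ( id] ptr=8 lookahead=) remaining=[) ) ) + id $]
Step 15: reduce F->id. Stack=[( ( E + ( F] ptr=8 lookahead=) remaining=[) ) ) + id $]
Step 16: reduce T->F. Stack=[( ( E + ( T] ptr=8 lookahead=) remaining=[) ) ) + id $]
Step 17: reduce E->T. Stack=[( ( E + ( E] ptr=8 lookahead=) remaining=[) ) ) + id $]
Step 18: shift ). Stack=[( ( E + ( E )] ptr=9 lookahead=) remaining=[) ) + id $]
Step 19: reduce F->( E ). Stack=[( ( E + F] ptr=9 lookahead=) remaining=[) ) + id $]
Step 20: reduce T->F. Stack=[( ( E + T] ptr=9 lookahead=) remaining=[) ) + id $]
Step 21: reduce E->E + T. Stack=[( ( E] ptr=9 lookahead=) remaining=[) ) + id $]
Step 22: shift ). Stack=[( ( E )] ptr=10 lookahead=) remaining=[) + id $]
Step 23: reduce F->( E ). Stack=[( F] ptr=10 lookahead=) remaining=[) + id $]
Step 24: reduce T->F. Stack=[( T] ptr=10 lookahead=) remaining=[) + id $]
Step 25: reduce E->T. Stack=[( E] ptr=10 lookahead=) remaining=[) + id $]
Step 26: shift ). Stack=[( E )] ptr=11 lookahead=+ remaining=[+ id $]
Step 27: reduce F->( E ). Stack=[F] ptr=11 lookahead=+ remaining=[+ id $]
Step 28: reduce T->F. Stack=[T] ptr=11 lookahead=+ remaining=[+ id $]
Step 29: reduce E->T. Stack=[E] ptr=11 lookahead=+ remaining=[+ id $]
Step 30: shift +. Stack=[E +] ptr=12 lookahead=id remaining=[id $]
Step 31: shift id. Stack=[E + id] ptr=13 lookahead=$ remaining=[$]
Step 32: reduce F->id. Stack=[E + F] ptr=13 lookahead=$ remaining=[$]
Step 33: reduce T->F. Stack=[E + T] ptr=13 lookahead=$ remaining=[$]
Step 34: reduce E->E + T. Stack=[E] ptr=13 lookahead=$ remaining=[$]
Step 35: accept. Stack=[E] ptr=13 lookahead=$ remaining=[$]

Answer: 35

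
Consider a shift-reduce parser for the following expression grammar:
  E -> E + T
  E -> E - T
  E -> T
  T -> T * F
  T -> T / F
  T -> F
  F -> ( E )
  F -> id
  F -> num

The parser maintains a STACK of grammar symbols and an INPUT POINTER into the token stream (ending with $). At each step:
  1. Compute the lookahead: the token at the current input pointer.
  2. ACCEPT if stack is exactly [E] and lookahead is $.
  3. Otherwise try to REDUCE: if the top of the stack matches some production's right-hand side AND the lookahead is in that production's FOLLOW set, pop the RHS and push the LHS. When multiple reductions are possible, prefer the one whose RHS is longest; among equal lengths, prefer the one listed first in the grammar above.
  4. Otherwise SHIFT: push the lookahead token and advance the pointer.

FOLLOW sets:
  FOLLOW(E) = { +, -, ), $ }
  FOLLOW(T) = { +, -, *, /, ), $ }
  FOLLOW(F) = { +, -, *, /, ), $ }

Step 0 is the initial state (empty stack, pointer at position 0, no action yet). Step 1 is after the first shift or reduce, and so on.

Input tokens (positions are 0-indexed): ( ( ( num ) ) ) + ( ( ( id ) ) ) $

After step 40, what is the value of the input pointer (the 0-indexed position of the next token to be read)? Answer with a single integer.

Step 1: shift (. Stack=[(] ptr=1 lookahead=( remaining=[( ( num ) ) ) + ( ( ( id ) ) ) $]
Step 2: shift (. Stack=[( (] ptr=2 lookahead=( remaining=[( num ) ) ) + ( ( ( id ) ) ) $]
Step 3: shift (. Stack=[( ( (] ptr=3 lookahead=num remaining=[num ) ) ) + ( ( ( id ) ) ) $]
Step 4: shift num. Stack=[( ( ( num] ptr=4 lookahead=) remaining=[) ) ) + ( ( ( id ) ) ) $]
Step 5: reduce F->num. Stack=[( ( ( F] ptr=4 lookahead=) remaining=[) ) ) + ( ( ( id ) ) ) $]
Step 6: reduce T->F. Stack=[( ( ( T] ptr=4 lookahead=) remaining=[) ) ) + ( ( ( id ) ) ) $]
Step 7: reduce E->T. Stack=[( ( ( E] ptr=4 lookahead=) remaining=[) ) ) + ( ( ( id ) ) ) $]
Step 8: shift ). Stack=[( ( ( E )] ptr=5 lookahead=) remaining=[) ) + ( ( ( id ) ) ) $]
Step 9: reduce F->( E ). Stack=[( ( F] ptr=5 lookahead=) remaining=[) ) + ( ( ( id ) ) ) $]
Step 10: reduce T->F. Stack=[( ( T] ptr=5 lookahead=) remaining=[) ) + ( ( ( id ) ) ) $]
Step 11: reduce E->T. Stack=[( ( E] ptr=5 lookahead=) remaining=[) ) + ( ( ( id ) ) ) $]
Step 12: shift ). Stack=[( ( E )] ptr=6 lookahead=) remaining=[) + ( ( ( id ) ) ) $]
Step 13: reduce F->( E ). Stack=[( F] ptr=6 lookahead=) remaining=[) + ( ( ( id ) ) ) $]
Step 14: reduce T->F. Stack=[( T] ptr=6 lookahead=) remaining=[) + ( ( ( id ) ) ) $]
Step 15: reduce E->T. Stack=[( E] ptr=6 lookahead=) remaining=[) + ( ( ( id ) ) ) $]
Step 16: shift ). Stack=[( E )] ptr=7 lookahead=+ remaining=[+ ( ( ( id ) ) ) $]
Step 17: reduce F->( E ). Stack=[F] ptr=7 lookahead=+ remaining=[+ ( ( ( id ) ) ) $]
Step 18: reduce T->F. Stack=[T] ptr=7 lookahead=+ remaining=[+ ( ( ( id ) ) ) $]
Step 19: reduce E->T. Stack=[E] ptr=7 lookahead=+ remaining=[+ ( ( ( id ) ) ) $]
Step 20: shift +. Stack=[E +] ptr=8 lookahead=( remaining=[( ( ( id ) ) ) $]
Step 21: shift (. Stack=[E + (] ptr=9 lookahead=( remaining=[( ( id ) ) ) $]
Step 22: shift (. Stack=[E + ( (] ptr=10 lookahead=( remaining=[( id ) ) ) $]
Step 23: shift (. Stack=[E + ( ( (] ptr=11 lookahead=id remaining=[id ) ) ) $]
Step 24: shift id. Stack=[E + ( ( ( id] ptr=12 lookahead=) remaining=[) ) ) $]
Step 25: reduce F->id. Stack=[E + ( ( ( F] ptr=12 lookahead=) remaining=[) ) ) $]
Step 26: reduce T->F. Stack=[E + ( ( ( T] ptr=12 lookahead=) remaining=[) ) ) $]
Step 27: reduce E->T. Stack=[E + ( ( ( E] ptr=12 lookahead=) remaining=[) ) ) $]
Step 28: shift ). Stack=[E + ( ( ( E )] ptr=13 lookahead=) remaining=[) ) $]
Step 29: reduce F->( E ). Stack=[E + ( ( F] ptr=13 lookahead=) remaining=[) ) $]
Step 30: reduce T->F. Stack=[E + ( ( T] ptr=13 lookahead=) remaining=[) ) $]
Step 31: reduce E->T. Stack=[E + ( ( E] ptr=13 lookahead=) remaining=[) ) $]
Step 32: shift ). Stack=[E + ( ( E )] ptr=14 lookahead=) remaining=[) $]
Step 33: reduce F->( E ). Stack=[E + ( F] ptr=14 lookahead=) remaining=[) $]
Step 34: reduce T->F. Stack=[E + ( T] ptr=14 lookahead=) remaining=[) $]
Step 35: reduce E->T. Stack=[E + ( E] ptr=14 lookahead=) remaining=[) $]
Step 36: shift ). Stack=[E + ( E )] ptr=15 lookahead=$ remaining=[$]
Step 37: reduce F->( E ). Stack=[E + F] ptr=15 lookahead=$ remaining=[$]
Step 38: reduce T->F. Stack=[E + T] ptr=15 lookahead=$ remaining=[$]
Step 39: reduce E->E + T. Stack=[E] ptr=15 lookahead=$ remaining=[$]
Step 40: accept. Stack=[E] ptr=15 lookahead=$ remaining=[$]

Answer: 15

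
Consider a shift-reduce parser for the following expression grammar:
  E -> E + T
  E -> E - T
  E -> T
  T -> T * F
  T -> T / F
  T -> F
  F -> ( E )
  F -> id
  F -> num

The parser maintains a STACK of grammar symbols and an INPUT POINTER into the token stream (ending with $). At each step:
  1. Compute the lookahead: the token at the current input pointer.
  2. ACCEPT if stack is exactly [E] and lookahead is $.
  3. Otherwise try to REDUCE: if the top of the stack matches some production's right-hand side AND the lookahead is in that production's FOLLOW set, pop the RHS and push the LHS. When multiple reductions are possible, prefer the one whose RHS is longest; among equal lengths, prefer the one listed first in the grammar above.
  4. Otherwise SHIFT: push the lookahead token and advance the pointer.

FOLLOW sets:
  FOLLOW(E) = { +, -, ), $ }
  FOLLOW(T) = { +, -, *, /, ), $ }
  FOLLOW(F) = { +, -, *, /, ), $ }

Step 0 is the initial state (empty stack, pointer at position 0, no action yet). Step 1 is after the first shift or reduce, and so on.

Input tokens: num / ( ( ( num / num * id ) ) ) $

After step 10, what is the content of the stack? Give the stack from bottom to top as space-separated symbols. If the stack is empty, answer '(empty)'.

Step 1: shift num. Stack=[num] ptr=1 lookahead=/ remaining=[/ ( ( ( num / num * id ) ) ) $]
Step 2: reduce F->num. Stack=[F] ptr=1 lookahead=/ remaining=[/ ( ( ( num / num * id ) ) ) $]
Step 3: reduce T->F. Stack=[T] ptr=1 lookahead=/ remaining=[/ ( ( ( num / num * id ) ) ) $]
Step 4: shift /. Stack=[T /] ptr=2 lookahead=( remaining=[( ( ( num / num * id ) ) ) $]
Step 5: shift (. Stack=[T / (] ptr=3 lookahead=( remaining=[( ( num / num * id ) ) ) $]
Step 6: shift (. Stack=[T / ( (] ptr=4 lookahead=( remaining=[( num / num * id ) ) ) $]
Step 7: shift (. Stack=[T / ( ( (] ptr=5 lookahead=num remaining=[num / num * id ) ) ) $]
Step 8: shift num. Stack=[T / ( ( ( num] ptr=6 lookahead=/ remaining=[/ num * id ) ) ) $]
Step 9: reduce F->num. Stack=[T / ( ( ( F] ptr=6 lookahead=/ remaining=[/ num * id ) ) ) $]
Step 10: reduce T->F. Stack=[T / ( ( ( T] ptr=6 lookahead=/ remaining=[/ num * id ) ) ) $]

Answer: T / ( ( ( T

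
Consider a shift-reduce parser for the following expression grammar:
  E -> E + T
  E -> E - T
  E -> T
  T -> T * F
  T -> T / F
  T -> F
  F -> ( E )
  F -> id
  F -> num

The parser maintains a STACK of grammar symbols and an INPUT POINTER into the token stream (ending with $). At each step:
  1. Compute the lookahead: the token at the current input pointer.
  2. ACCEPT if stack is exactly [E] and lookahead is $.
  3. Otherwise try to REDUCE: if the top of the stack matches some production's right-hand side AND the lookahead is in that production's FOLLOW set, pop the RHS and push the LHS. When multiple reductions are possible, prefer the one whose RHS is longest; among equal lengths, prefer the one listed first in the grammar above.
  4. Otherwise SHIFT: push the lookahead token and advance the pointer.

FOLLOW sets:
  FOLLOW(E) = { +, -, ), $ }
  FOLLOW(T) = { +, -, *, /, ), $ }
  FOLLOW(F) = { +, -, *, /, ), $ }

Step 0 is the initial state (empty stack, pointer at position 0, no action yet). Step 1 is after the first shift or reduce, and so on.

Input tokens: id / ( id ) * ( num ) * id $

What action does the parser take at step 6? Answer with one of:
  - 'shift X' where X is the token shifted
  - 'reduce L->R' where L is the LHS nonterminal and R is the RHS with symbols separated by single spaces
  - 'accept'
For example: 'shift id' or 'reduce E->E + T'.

Step 1: shift id. Stack=[id] ptr=1 lookahead=/ remaining=[/ ( id ) * ( num ) * id $]
Step 2: reduce F->id. Stack=[F] ptr=1 lookahead=/ remaining=[/ ( id ) * ( num ) * id $]
Step 3: reduce T->F. Stack=[T] ptr=1 lookahead=/ remaining=[/ ( id ) * ( num ) * id $]
Step 4: shift /. Stack=[T /] ptr=2 lookahead=( remaining=[( id ) * ( num ) * id $]
Step 5: shift (. Stack=[T / (] ptr=3 lookahead=id remaining=[id ) * ( num ) * id $]
Step 6: shift id. Stack=[T / ( id] ptr=4 lookahead=) remaining=[) * ( num ) * id $]

Answer: shift id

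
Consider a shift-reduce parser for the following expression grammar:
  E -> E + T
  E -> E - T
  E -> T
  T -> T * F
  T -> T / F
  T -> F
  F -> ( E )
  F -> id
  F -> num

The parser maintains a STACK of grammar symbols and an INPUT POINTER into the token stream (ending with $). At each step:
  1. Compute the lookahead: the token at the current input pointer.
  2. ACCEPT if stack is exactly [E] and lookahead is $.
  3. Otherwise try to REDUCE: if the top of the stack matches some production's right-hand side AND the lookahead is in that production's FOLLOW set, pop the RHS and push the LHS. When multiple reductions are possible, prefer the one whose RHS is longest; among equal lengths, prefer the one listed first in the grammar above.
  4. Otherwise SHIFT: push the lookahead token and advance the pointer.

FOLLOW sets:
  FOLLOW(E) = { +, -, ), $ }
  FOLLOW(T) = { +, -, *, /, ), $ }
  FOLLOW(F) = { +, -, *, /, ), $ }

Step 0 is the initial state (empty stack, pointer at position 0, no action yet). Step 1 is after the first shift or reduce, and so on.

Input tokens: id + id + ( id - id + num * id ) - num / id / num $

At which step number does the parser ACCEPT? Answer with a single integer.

Answer: 47

Derivation:
Step 1: shift id. Stack=[id] ptr=1 lookahead=+ remaining=[+ id + ( id - id + num * id ) - num / id / num $]
Step 2: reduce F->id. Stack=[F] ptr=1 lookahead=+ remaining=[+ id + ( id - id + num * id ) - num / id / num $]
Step 3: reduce T->F. Stack=[T] ptr=1 lookahead=+ remaining=[+ id + ( id - id + num * id ) - num / id / num $]
Step 4: reduce E->T. Stack=[E] ptr=1 lookahead=+ remaining=[+ id + ( id - id + num * id ) - num / id / num $]
Step 5: shift +. Stack=[E +] ptr=2 lookahead=id remaining=[id + ( id - id + num * id ) - num / id / num $]
Step 6: shift id. Stack=[E + id] ptr=3 lookahead=+ remaining=[+ ( id - id + num * id ) - num / id / num $]
Step 7: reduce F->id. Stack=[E + F] ptr=3 lookahead=+ remaining=[+ ( id - id + num * id ) - num / id / num $]
Step 8: reduce T->F. Stack=[E + T] ptr=3 lookahead=+ remaining=[+ ( id - id + num * id ) - num / id / num $]
Step 9: reduce E->E + T. Stack=[E] ptr=3 lookahead=+ remaining=[+ ( id - id + num * id ) - num / id / num $]
Step 10: shift +. Stack=[E +] ptr=4 lookahead=( remaining=[( id - id + num * id ) - num / id / num $]
Step 11: shift (. Stack=[E + (] ptr=5 lookahead=id remaining=[id - id + num * id ) - num / id / num $]
Step 12: shift id. Stack=[E + ( id] ptr=6 lookahead=- remaining=[- id + num * id ) - num / id / num $]
Step 13: reduce F->id. Stack=[E + ( F] ptr=6 lookahead=- remaining=[- id + num * id ) - num / id / num $]
Step 14: reduce T->F. Stack=[E + ( T] ptr=6 lookahead=- remaining=[- id + num * id ) - num / id / num $]
Step 15: reduce E->T. Stack=[E + ( E] ptr=6 lookahead=- remaining=[- id + num * id ) - num / id / num $]
Step 16: shift -. Stack=[E + ( E -] ptr=7 lookahead=id remaining=[id + num * id ) - num / id / num $]
Step 17: shift id. Stack=[E + ( E - id] ptr=8 lookahead=+ remaining=[+ num * id ) - num / id / num $]
Step 18: reduce F->id. Stack=[E + ( E - F] ptr=8 lookahead=+ remaining=[+ num * id ) - num / id / num $]
Step 19: reduce T->F. Stack=[E + ( E - T] ptr=8 lookahead=+ remaining=[+ num * id ) - num / id / num $]
Step 20: reduce E->E - T. Stack=[E + ( E] ptr=8 lookahead=+ remaining=[+ num * id ) - num / id / num $]
Step 21: shift +. Stack=[E + ( E +] ptr=9 lookahead=num remaining=[num * id ) - num / id / num $]
Step 22: shift num. Stack=[E + ( E + num] ptr=10 lookahead=* remaining=[* id ) - num / id / num $]
Step 23: reduce F->num. Stack=[E + ( E + F] ptr=10 lookahead=* remaining=[* id ) - num / id / num $]
Step 24: reduce T->F. Stack=[E + ( E + T] ptr=10 lookahead=* remaining=[* id ) - num / id / num $]
Step 25: shift *. Stack=[E + ( E + T *] ptr=11 lookahead=id remaining=[id ) - num / id / num $]
Step 26: shift id. Stack=[E + ( E + T * id] ptr=12 lookahead=) remaining=[) - num / id / num $]
Step 27: reduce F->id. Stack=[E + ( E + T * F] ptr=12 lookahead=) remaining=[) - num / id / num $]
Step 28: reduce T->T * F. Stack=[E + ( E + T] ptr=12 lookahead=) remaining=[) - num / id / num $]
Step 29: reduce E->E + T. Stack=[E + ( E] ptr=12 lookahead=) remaining=[) - num / id / num $]
Step 30: shift ). Stack=[E + ( E )] ptr=13 lookahead=- remaining=[- num / id / num $]
Step 31: reduce F->( E ). Stack=[E + F] ptr=13 lookahead=- remaining=[- num / id / num $]
Step 32: reduce T->F. Stack=[E + T] ptr=13 lookahead=- remaining=[- num / id / num $]
Step 33: reduce E->E + T. Stack=[E] ptr=13 lookahead=- remaining=[- num / id / num $]
Step 34: shift -. Stack=[E -] ptr=14 lookahead=num remaining=[num / id / num $]
Step 35: shift num. Stack=[E - num] ptr=15 lookahead=/ remaining=[/ id / num $]
Step 36: reduce F->num. Stack=[E - F] ptr=15 lookahead=/ remaining=[/ id / num $]
Step 37: reduce T->F. Stack=[E - T] ptr=15 lookahead=/ remaining=[/ id / num $]
Step 38: shift /. Stack=[E - T /] ptr=16 lookahead=id remaining=[id / num $]
Step 39: shift id. Stack=[E - T / id] ptr=17 lookahead=/ remaining=[/ num $]
Step 40: reduce F->id. Stack=[E - T / F] ptr=17 lookahead=/ remaining=[/ num $]
Step 41: reduce T->T / F. Stack=[E - T] ptr=17 lookahead=/ remaining=[/ num $]
Step 42: shift /. Stack=[E - T /] ptr=18 lookahead=num remaining=[num $]
Step 43: shift num. Stack=[E - T / num] ptr=19 lookahead=$ remaining=[$]
Step 44: reduce F->num. Stack=[E - T / F] ptr=19 lookahead=$ remaining=[$]
Step 45: reduce T->T / F. Stack=[E - T] ptr=19 lookahead=$ remaining=[$]
Step 46: reduce E->E - T. Stack=[E] ptr=19 lookahead=$ remaining=[$]
Step 47: accept. Stack=[E] ptr=19 lookahead=$ remaining=[$]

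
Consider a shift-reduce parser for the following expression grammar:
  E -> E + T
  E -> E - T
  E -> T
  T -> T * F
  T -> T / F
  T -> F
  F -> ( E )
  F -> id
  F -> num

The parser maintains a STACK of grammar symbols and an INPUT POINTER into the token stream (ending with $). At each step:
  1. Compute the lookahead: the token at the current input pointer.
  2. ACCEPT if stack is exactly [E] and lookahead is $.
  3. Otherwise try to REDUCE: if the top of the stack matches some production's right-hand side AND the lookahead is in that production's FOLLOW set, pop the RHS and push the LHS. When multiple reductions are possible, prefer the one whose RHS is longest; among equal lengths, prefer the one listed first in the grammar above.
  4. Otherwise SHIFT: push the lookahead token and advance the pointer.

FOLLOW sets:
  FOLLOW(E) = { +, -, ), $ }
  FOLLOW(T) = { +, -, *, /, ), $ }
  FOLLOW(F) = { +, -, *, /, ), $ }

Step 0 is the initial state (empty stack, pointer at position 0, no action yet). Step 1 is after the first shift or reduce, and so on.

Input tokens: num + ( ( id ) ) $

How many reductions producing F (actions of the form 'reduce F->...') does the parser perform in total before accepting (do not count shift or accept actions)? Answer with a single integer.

Step 1: shift num. Stack=[num] ptr=1 lookahead=+ remaining=[+ ( ( id ) ) $]
Step 2: reduce F->num. Stack=[F] ptr=1 lookahead=+ remaining=[+ ( ( id ) ) $]
Step 3: reduce T->F. Stack=[T] ptr=1 lookahead=+ remaining=[+ ( ( id ) ) $]
Step 4: reduce E->T. Stack=[E] ptr=1 lookahead=+ remaining=[+ ( ( id ) ) $]
Step 5: shift +. Stack=[E +] ptr=2 lookahead=( remaining=[( ( id ) ) $]
Step 6: shift (. Stack=[E + (] ptr=3 lookahead=( remaining=[( id ) ) $]
Step 7: shift (. Stack=[E + ( (] ptr=4 lookahead=id remaining=[id ) ) $]
Step 8: shift id. Stack=[E + ( ( id] ptr=5 lookahead=) remaining=[) ) $]
Step 9: reduce F->id. Stack=[E + ( ( F] ptr=5 lookahead=) remaining=[) ) $]
Step 10: reduce T->F. Stack=[E + ( ( T] ptr=5 lookahead=) remaining=[) ) $]
Step 11: reduce E->T. Stack=[E + ( ( E] ptr=5 lookahead=) remaining=[) ) $]
Step 12: shift ). Stack=[E + ( ( E )] ptr=6 lookahead=) remaining=[) $]
Step 13: reduce F->( E ). Stack=[E + ( F] ptr=6 lookahead=) remaining=[) $]
Step 14: reduce T->F. Stack=[E + ( T] ptr=6 lookahead=) remaining=[) $]
Step 15: reduce E->T. Stack=[E + ( E] ptr=6 lookahead=) remaining=[) $]
Step 16: shift ). Stack=[E + ( E )] ptr=7 lookahead=$ remaining=[$]
Step 17: reduce F->( E ). Stack=[E + F] ptr=7 lookahead=$ remaining=[$]
Step 18: reduce T->F. Stack=[E + T] ptr=7 lookahead=$ remaining=[$]
Step 19: reduce E->E + T. Stack=[E] ptr=7 lookahead=$ remaining=[$]
Step 20: accept. Stack=[E] ptr=7 lookahead=$ remaining=[$]

Answer: 4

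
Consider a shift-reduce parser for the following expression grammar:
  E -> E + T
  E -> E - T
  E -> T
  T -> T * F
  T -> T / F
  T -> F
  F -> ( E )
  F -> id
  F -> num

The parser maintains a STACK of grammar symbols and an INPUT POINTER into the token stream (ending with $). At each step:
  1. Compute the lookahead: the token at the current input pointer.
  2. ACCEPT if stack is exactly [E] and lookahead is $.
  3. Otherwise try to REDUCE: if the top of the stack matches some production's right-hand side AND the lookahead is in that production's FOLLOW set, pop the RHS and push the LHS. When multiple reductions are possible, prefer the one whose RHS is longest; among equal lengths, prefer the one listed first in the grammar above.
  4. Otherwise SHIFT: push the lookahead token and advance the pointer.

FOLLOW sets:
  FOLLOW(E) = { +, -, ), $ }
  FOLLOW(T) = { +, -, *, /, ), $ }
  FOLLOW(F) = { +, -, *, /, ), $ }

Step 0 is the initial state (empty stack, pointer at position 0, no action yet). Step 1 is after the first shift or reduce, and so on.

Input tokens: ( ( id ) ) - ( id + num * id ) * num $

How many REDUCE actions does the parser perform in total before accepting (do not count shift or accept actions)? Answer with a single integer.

Answer: 22

Derivation:
Step 1: shift (. Stack=[(] ptr=1 lookahead=( remaining=[( id ) ) - ( id + num * id ) * num $]
Step 2: shift (. Stack=[( (] ptr=2 lookahead=id remaining=[id ) ) - ( id + num * id ) * num $]
Step 3: shift id. Stack=[( ( id] ptr=3 lookahead=) remaining=[) ) - ( id + num * id ) * num $]
Step 4: reduce F->id. Stack=[( ( F] ptr=3 lookahead=) remaining=[) ) - ( id + num * id ) * num $]
Step 5: reduce T->F. Stack=[( ( T] ptr=3 lookahead=) remaining=[) ) - ( id + num * id ) * num $]
Step 6: reduce E->T. Stack=[( ( E] ptr=3 lookahead=) remaining=[) ) - ( id + num * id ) * num $]
Step 7: shift ). Stack=[( ( E )] ptr=4 lookahead=) remaining=[) - ( id + num * id ) * num $]
Step 8: reduce F->( E ). Stack=[( F] ptr=4 lookahead=) remaining=[) - ( id + num * id ) * num $]
Step 9: reduce T->F. Stack=[( T] ptr=4 lookahead=) remaining=[) - ( id + num * id ) * num $]
Step 10: reduce E->T. Stack=[( E] ptr=4 lookahead=) remaining=[) - ( id + num * id ) * num $]
Step 11: shift ). Stack=[( E )] ptr=5 lookahead=- remaining=[- ( id + num * id ) * num $]
Step 12: reduce F->( E ). Stack=[F] ptr=5 lookahead=- remaining=[- ( id + num * id ) * num $]
Step 13: reduce T->F. Stack=[T] ptr=5 lookahead=- remaining=[- ( id + num * id ) * num $]
Step 14: reduce E->T. Stack=[E] ptr=5 lookahead=- remaining=[- ( id + num * id ) * num $]
Step 15: shift -. Stack=[E -] ptr=6 lookahead=( remaining=[( id + num * id ) * num $]
Step 16: shift (. Stack=[E - (] ptr=7 lookahead=id remaining=[id + num * id ) * num $]
Step 17: shift id. Stack=[E - ( id] ptr=8 lookahead=+ remaining=[+ num * id ) * num $]
Step 18: reduce F->id. Stack=[E - ( F] ptr=8 lookahead=+ remaining=[+ num * id ) * num $]
Step 19: reduce T->F. Stack=[E - ( T] ptr=8 lookahead=+ remaining=[+ num * id ) * num $]
Step 20: reduce E->T. Stack=[E - ( E] ptr=8 lookahead=+ remaining=[+ num * id ) * num $]
Step 21: shift +. Stack=[E - ( E +] ptr=9 lookahead=num remaining=[num * id ) * num $]
Step 22: shift num. Stack=[E - ( E + num] ptr=10 lookahead=* remaining=[* id ) * num $]
Step 23: reduce F->num. Stack=[E - ( E + F] ptr=10 lookahead=* remaining=[* id ) * num $]
Step 24: reduce T->F. Stack=[E - ( E + T] ptr=10 lookahead=* remaining=[* id ) * num $]
Step 25: shift *. Stack=[E - ( E + T *] ptr=11 lookahead=id remaining=[id ) * num $]
Step 26: shift id. Stack=[E - ( E + T * id] ptr=12 lookahead=) remaining=[) * num $]
Step 27: reduce F->id. Stack=[E - ( E + T * F] ptr=12 lookahead=) remaining=[) * num $]
Step 28: reduce T->T * F. Stack=[E - ( E + T] ptr=12 lookahead=) remaining=[) * num $]
Step 29: reduce E->E + T. Stack=[E - ( E] ptr=12 lookahead=) remaining=[) * num $]
Step 30: shift ). Stack=[E - ( E )] ptr=13 lookahead=* remaining=[* num $]
Step 31: reduce F->( E ). Stack=[E - F] ptr=13 lookahead=* remaining=[* num $]
Step 32: reduce T->F. Stack=[E - T] ptr=13 lookahead=* remaining=[* num $]
Step 33: shift *. Stack=[E - T *] ptr=14 lookahead=num remaining=[num $]
Step 34: shift num. Stack=[E - T * num] ptr=15 lookahead=$ remaining=[$]
Step 35: reduce F->num. Stack=[E - T * F] ptr=15 lookahead=$ remaining=[$]
Step 36: reduce T->T * F. Stack=[E - T] ptr=15 lookahead=$ remaining=[$]
Step 37: reduce E->E - T. Stack=[E] ptr=15 lookahead=$ remaining=[$]
Step 38: accept. Stack=[E] ptr=15 lookahead=$ remaining=[$]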